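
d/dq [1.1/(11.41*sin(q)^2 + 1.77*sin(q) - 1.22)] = -(25.102*sin(q) + 1.947)*cos(q)/(11.41*sin(q)^2 + 1.77*sin(q) - 1.22)^2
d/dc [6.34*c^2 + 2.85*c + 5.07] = 12.68*c + 2.85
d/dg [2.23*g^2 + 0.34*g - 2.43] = 4.46*g + 0.34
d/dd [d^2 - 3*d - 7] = 2*d - 3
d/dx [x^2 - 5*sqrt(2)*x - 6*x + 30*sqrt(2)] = 2*x - 5*sqrt(2) - 6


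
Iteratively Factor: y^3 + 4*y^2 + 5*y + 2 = (y + 2)*(y^2 + 2*y + 1) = (y + 1)*(y + 2)*(y + 1)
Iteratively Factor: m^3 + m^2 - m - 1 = (m + 1)*(m^2 - 1) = (m - 1)*(m + 1)*(m + 1)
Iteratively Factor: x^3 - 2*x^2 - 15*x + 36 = (x - 3)*(x^2 + x - 12) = (x - 3)^2*(x + 4)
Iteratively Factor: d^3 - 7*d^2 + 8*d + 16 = (d - 4)*(d^2 - 3*d - 4) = (d - 4)*(d + 1)*(d - 4)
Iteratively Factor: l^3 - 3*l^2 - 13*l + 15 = (l - 1)*(l^2 - 2*l - 15) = (l - 5)*(l - 1)*(l + 3)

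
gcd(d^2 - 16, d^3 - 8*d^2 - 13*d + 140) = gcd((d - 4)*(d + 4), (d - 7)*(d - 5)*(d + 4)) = d + 4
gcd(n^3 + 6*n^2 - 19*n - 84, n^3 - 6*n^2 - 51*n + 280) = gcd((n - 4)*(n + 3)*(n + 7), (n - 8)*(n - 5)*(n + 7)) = n + 7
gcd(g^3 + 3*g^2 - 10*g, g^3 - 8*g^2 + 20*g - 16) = g - 2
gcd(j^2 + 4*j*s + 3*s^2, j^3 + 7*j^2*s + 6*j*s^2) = j + s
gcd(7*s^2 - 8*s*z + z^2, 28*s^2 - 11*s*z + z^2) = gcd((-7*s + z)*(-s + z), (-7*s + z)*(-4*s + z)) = -7*s + z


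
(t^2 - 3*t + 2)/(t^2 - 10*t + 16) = (t - 1)/(t - 8)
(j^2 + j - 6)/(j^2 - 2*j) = (j + 3)/j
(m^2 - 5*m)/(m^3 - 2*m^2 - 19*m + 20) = m/(m^2 + 3*m - 4)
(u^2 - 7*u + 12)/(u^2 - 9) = (u - 4)/(u + 3)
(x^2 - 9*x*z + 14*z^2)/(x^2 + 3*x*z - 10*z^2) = (x - 7*z)/(x + 5*z)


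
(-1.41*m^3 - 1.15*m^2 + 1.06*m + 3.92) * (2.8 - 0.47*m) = 0.6627*m^4 - 3.4075*m^3 - 3.7182*m^2 + 1.1256*m + 10.976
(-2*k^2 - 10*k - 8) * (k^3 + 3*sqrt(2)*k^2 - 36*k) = -2*k^5 - 10*k^4 - 6*sqrt(2)*k^4 - 30*sqrt(2)*k^3 + 64*k^3 - 24*sqrt(2)*k^2 + 360*k^2 + 288*k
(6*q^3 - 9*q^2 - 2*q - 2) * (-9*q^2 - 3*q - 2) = -54*q^5 + 63*q^4 + 33*q^3 + 42*q^2 + 10*q + 4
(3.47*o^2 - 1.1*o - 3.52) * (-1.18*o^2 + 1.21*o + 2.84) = -4.0946*o^4 + 5.4967*o^3 + 12.6774*o^2 - 7.3832*o - 9.9968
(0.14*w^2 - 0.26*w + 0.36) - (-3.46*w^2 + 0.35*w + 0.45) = 3.6*w^2 - 0.61*w - 0.09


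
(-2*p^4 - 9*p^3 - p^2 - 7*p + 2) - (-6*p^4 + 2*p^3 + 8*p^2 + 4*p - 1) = 4*p^4 - 11*p^3 - 9*p^2 - 11*p + 3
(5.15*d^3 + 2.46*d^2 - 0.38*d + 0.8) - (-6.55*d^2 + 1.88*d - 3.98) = 5.15*d^3 + 9.01*d^2 - 2.26*d + 4.78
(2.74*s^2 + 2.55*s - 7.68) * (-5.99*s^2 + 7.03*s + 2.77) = -16.4126*s^4 + 3.9877*s^3 + 71.5195*s^2 - 46.9269*s - 21.2736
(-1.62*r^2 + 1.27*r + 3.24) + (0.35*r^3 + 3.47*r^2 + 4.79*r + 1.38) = 0.35*r^3 + 1.85*r^2 + 6.06*r + 4.62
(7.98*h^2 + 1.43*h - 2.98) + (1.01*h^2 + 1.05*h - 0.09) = 8.99*h^2 + 2.48*h - 3.07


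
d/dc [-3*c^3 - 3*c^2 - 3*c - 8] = -9*c^2 - 6*c - 3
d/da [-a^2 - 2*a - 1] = -2*a - 2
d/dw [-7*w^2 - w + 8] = -14*w - 1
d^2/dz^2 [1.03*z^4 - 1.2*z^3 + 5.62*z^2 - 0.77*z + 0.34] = 12.36*z^2 - 7.2*z + 11.24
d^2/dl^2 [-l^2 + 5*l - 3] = -2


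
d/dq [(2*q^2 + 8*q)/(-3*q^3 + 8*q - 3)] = 2*(q*(q + 4)*(9*q^2 - 8) - 2*(q + 2)*(3*q^3 - 8*q + 3))/(3*q^3 - 8*q + 3)^2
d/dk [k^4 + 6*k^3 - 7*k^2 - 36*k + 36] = 4*k^3 + 18*k^2 - 14*k - 36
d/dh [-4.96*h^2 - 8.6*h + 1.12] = -9.92*h - 8.6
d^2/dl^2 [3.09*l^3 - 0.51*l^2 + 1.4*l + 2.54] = 18.54*l - 1.02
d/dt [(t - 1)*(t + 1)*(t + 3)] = 3*t^2 + 6*t - 1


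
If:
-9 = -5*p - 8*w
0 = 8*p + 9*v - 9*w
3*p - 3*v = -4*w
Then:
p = -27/121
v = 177/121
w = 153/121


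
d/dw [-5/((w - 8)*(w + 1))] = 5*(2*w - 7)/((w - 8)^2*(w + 1)^2)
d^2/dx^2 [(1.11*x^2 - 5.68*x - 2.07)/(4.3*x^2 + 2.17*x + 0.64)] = (-230.76122*x^3 - 247.97412*x^2 - 22.10286*x + 8.584514)/(79.507*x^6 + 120.3699*x^5 + 96.24561*x^4 + 46.049353*x^3 + 14.324928*x^2 + 2.666496*x + 0.262144)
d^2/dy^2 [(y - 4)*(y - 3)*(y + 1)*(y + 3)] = 12*y^2 - 18*y - 26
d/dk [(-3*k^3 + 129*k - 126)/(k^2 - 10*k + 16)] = 3*(-k^4 + 20*k^3 - 91*k^2 + 84*k + 268)/(k^4 - 20*k^3 + 132*k^2 - 320*k + 256)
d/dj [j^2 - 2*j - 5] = 2*j - 2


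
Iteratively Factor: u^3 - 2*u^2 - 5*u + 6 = (u - 1)*(u^2 - u - 6) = (u - 1)*(u + 2)*(u - 3)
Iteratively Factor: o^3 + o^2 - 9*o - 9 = (o - 3)*(o^2 + 4*o + 3) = (o - 3)*(o + 3)*(o + 1)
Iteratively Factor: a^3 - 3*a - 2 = (a + 1)*(a^2 - a - 2) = (a + 1)^2*(a - 2)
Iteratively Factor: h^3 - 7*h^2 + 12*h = (h - 4)*(h^2 - 3*h) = (h - 4)*(h - 3)*(h)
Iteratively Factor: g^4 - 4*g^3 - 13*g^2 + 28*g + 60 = (g - 5)*(g^3 + g^2 - 8*g - 12) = (g - 5)*(g + 2)*(g^2 - g - 6) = (g - 5)*(g + 2)^2*(g - 3)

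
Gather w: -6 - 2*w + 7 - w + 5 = 6 - 3*w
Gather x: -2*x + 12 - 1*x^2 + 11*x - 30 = -x^2 + 9*x - 18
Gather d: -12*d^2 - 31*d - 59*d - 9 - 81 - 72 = -12*d^2 - 90*d - 162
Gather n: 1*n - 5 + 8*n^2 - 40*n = 8*n^2 - 39*n - 5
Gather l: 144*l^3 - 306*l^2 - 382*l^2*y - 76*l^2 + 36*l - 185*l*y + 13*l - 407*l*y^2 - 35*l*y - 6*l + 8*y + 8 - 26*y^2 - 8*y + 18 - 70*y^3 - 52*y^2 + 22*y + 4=144*l^3 + l^2*(-382*y - 382) + l*(-407*y^2 - 220*y + 43) - 70*y^3 - 78*y^2 + 22*y + 30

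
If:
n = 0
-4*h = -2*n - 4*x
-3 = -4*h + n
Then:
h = 3/4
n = 0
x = 3/4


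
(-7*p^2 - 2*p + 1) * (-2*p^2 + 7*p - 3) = 14*p^4 - 45*p^3 + 5*p^2 + 13*p - 3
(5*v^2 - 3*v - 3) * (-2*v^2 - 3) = -10*v^4 + 6*v^3 - 9*v^2 + 9*v + 9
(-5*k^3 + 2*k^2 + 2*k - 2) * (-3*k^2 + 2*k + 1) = 15*k^5 - 16*k^4 - 7*k^3 + 12*k^2 - 2*k - 2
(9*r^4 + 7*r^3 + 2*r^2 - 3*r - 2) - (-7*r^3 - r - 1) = 9*r^4 + 14*r^3 + 2*r^2 - 2*r - 1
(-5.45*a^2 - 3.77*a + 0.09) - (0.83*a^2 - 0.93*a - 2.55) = -6.28*a^2 - 2.84*a + 2.64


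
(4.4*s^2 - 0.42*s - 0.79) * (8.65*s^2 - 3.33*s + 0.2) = 38.06*s^4 - 18.285*s^3 - 4.5549*s^2 + 2.5467*s - 0.158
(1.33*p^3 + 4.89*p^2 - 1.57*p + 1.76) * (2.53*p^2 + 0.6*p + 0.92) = 3.3649*p^5 + 13.1697*p^4 + 0.1855*p^3 + 8.0096*p^2 - 0.3884*p + 1.6192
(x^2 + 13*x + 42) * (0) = 0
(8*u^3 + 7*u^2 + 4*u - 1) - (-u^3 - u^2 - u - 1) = 9*u^3 + 8*u^2 + 5*u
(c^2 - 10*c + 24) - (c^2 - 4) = 28 - 10*c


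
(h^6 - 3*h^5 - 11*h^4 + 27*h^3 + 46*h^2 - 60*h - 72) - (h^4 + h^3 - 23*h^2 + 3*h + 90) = h^6 - 3*h^5 - 12*h^4 + 26*h^3 + 69*h^2 - 63*h - 162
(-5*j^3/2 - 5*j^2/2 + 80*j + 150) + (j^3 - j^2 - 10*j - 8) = -3*j^3/2 - 7*j^2/2 + 70*j + 142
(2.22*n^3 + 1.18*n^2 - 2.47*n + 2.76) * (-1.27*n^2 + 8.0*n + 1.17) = -2.8194*n^5 + 16.2614*n^4 + 15.1743*n^3 - 21.8846*n^2 + 19.1901*n + 3.2292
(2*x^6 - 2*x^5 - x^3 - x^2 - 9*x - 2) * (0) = 0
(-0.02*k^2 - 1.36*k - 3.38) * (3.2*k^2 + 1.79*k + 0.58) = -0.064*k^4 - 4.3878*k^3 - 13.262*k^2 - 6.839*k - 1.9604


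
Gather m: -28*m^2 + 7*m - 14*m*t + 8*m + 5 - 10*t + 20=-28*m^2 + m*(15 - 14*t) - 10*t + 25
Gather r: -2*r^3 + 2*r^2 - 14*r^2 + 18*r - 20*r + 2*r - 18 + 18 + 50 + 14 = -2*r^3 - 12*r^2 + 64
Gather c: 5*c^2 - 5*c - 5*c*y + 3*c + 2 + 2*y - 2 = 5*c^2 + c*(-5*y - 2) + 2*y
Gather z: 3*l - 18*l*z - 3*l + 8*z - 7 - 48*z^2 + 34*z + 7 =-48*z^2 + z*(42 - 18*l)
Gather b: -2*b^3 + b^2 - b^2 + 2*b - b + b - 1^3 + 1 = -2*b^3 + 2*b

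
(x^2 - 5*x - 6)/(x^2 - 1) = (x - 6)/(x - 1)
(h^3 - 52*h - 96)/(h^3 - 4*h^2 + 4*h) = (h^3 - 52*h - 96)/(h*(h^2 - 4*h + 4))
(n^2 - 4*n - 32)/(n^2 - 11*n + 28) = (n^2 - 4*n - 32)/(n^2 - 11*n + 28)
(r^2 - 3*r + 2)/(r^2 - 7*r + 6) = (r - 2)/(r - 6)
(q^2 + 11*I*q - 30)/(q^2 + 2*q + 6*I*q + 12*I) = (q + 5*I)/(q + 2)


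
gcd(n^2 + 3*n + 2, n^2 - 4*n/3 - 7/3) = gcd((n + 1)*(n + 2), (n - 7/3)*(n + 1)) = n + 1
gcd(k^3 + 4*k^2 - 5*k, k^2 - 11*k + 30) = 1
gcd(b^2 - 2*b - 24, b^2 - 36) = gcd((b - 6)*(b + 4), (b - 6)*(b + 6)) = b - 6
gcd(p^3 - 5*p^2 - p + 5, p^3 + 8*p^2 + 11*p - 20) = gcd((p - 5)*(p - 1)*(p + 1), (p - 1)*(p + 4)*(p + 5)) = p - 1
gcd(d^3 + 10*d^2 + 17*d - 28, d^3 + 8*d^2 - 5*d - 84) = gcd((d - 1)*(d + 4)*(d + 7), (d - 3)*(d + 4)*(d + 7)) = d^2 + 11*d + 28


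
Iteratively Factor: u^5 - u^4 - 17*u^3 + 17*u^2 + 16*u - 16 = (u + 4)*(u^4 - 5*u^3 + 3*u^2 + 5*u - 4) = (u + 1)*(u + 4)*(u^3 - 6*u^2 + 9*u - 4) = (u - 1)*(u + 1)*(u + 4)*(u^2 - 5*u + 4) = (u - 4)*(u - 1)*(u + 1)*(u + 4)*(u - 1)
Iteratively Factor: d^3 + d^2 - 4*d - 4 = (d + 2)*(d^2 - d - 2) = (d + 1)*(d + 2)*(d - 2)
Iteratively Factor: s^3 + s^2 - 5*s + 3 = (s - 1)*(s^2 + 2*s - 3) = (s - 1)^2*(s + 3)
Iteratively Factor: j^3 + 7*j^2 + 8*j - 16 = (j + 4)*(j^2 + 3*j - 4) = (j + 4)^2*(j - 1)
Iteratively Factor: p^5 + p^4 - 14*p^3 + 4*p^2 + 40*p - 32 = (p - 1)*(p^4 + 2*p^3 - 12*p^2 - 8*p + 32) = (p - 1)*(p + 4)*(p^3 - 2*p^2 - 4*p + 8) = (p - 2)*(p - 1)*(p + 4)*(p^2 - 4) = (p - 2)^2*(p - 1)*(p + 4)*(p + 2)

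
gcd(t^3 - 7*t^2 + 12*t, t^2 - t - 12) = t - 4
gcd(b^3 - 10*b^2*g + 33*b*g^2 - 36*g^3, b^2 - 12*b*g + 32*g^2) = b - 4*g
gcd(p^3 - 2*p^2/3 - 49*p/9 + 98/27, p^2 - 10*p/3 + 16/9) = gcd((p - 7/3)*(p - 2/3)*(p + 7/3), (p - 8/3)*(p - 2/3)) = p - 2/3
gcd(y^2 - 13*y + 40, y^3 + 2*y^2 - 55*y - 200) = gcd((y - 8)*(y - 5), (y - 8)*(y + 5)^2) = y - 8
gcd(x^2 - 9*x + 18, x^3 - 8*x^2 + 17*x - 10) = 1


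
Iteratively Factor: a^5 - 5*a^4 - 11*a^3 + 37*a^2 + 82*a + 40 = (a - 4)*(a^4 - a^3 - 15*a^2 - 23*a - 10) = (a - 4)*(a + 1)*(a^3 - 2*a^2 - 13*a - 10) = (a - 4)*(a + 1)*(a + 2)*(a^2 - 4*a - 5) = (a - 4)*(a + 1)^2*(a + 2)*(a - 5)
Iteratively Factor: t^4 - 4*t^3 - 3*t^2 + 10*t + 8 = (t + 1)*(t^3 - 5*t^2 + 2*t + 8) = (t - 4)*(t + 1)*(t^2 - t - 2) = (t - 4)*(t + 1)^2*(t - 2)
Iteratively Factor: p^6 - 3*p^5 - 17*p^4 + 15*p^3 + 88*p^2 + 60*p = (p + 2)*(p^5 - 5*p^4 - 7*p^3 + 29*p^2 + 30*p) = (p + 1)*(p + 2)*(p^4 - 6*p^3 - p^2 + 30*p) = (p + 1)*(p + 2)^2*(p^3 - 8*p^2 + 15*p) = (p - 3)*(p + 1)*(p + 2)^2*(p^2 - 5*p) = p*(p - 3)*(p + 1)*(p + 2)^2*(p - 5)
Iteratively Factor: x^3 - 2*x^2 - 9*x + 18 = (x - 2)*(x^2 - 9) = (x - 3)*(x - 2)*(x + 3)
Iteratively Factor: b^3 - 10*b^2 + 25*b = (b - 5)*(b^2 - 5*b) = b*(b - 5)*(b - 5)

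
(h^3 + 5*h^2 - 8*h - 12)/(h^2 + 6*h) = h - 1 - 2/h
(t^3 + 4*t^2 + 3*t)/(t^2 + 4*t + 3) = t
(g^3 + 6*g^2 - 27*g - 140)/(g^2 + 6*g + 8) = (g^2 + 2*g - 35)/(g + 2)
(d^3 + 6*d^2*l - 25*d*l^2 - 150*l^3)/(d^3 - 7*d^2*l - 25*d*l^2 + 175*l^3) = (d + 6*l)/(d - 7*l)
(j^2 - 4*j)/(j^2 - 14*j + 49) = j*(j - 4)/(j^2 - 14*j + 49)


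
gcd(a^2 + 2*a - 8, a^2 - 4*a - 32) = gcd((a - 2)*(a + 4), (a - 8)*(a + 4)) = a + 4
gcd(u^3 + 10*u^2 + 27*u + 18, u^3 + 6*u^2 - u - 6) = u^2 + 7*u + 6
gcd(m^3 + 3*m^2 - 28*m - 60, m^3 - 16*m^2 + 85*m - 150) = m - 5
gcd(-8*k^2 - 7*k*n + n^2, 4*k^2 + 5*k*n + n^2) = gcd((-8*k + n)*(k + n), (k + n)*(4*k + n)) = k + n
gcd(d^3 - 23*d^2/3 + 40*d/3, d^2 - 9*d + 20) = d - 5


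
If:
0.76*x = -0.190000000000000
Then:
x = -0.25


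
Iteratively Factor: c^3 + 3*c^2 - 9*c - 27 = (c - 3)*(c^2 + 6*c + 9) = (c - 3)*(c + 3)*(c + 3)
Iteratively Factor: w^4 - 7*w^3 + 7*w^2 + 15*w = (w + 1)*(w^3 - 8*w^2 + 15*w) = w*(w + 1)*(w^2 - 8*w + 15) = w*(w - 5)*(w + 1)*(w - 3)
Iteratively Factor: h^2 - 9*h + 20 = (h - 4)*(h - 5)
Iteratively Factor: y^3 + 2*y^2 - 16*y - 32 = (y - 4)*(y^2 + 6*y + 8) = (y - 4)*(y + 2)*(y + 4)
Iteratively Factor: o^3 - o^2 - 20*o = (o + 4)*(o^2 - 5*o) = o*(o + 4)*(o - 5)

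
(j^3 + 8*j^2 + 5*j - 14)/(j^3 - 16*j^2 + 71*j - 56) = (j^2 + 9*j + 14)/(j^2 - 15*j + 56)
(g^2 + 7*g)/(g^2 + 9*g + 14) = g/(g + 2)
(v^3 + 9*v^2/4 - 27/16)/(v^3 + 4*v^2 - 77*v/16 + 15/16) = (4*v^2 + 12*v + 9)/(4*v^2 + 19*v - 5)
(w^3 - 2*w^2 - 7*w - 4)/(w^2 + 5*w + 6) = (w^3 - 2*w^2 - 7*w - 4)/(w^2 + 5*w + 6)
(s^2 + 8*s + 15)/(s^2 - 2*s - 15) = (s + 5)/(s - 5)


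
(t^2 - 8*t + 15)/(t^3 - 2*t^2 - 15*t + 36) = (t - 5)/(t^2 + t - 12)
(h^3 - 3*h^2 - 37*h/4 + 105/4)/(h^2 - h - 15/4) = (2*h^2 - h - 21)/(2*h + 3)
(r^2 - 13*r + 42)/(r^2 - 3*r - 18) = (r - 7)/(r + 3)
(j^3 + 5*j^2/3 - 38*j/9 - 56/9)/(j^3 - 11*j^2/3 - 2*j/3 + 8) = (j + 7/3)/(j - 3)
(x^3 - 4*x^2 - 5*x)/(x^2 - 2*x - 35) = x*(-x^2 + 4*x + 5)/(-x^2 + 2*x + 35)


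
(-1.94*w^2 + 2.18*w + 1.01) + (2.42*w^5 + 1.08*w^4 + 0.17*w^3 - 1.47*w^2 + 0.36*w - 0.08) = 2.42*w^5 + 1.08*w^4 + 0.17*w^3 - 3.41*w^2 + 2.54*w + 0.93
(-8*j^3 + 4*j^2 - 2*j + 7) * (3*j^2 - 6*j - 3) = -24*j^5 + 60*j^4 - 6*j^3 + 21*j^2 - 36*j - 21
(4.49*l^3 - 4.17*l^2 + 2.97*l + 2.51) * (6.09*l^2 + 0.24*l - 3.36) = 27.3441*l^5 - 24.3177*l^4 + 2.0001*l^3 + 30.0099*l^2 - 9.3768*l - 8.4336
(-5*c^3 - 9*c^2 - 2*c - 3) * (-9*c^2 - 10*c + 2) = 45*c^5 + 131*c^4 + 98*c^3 + 29*c^2 + 26*c - 6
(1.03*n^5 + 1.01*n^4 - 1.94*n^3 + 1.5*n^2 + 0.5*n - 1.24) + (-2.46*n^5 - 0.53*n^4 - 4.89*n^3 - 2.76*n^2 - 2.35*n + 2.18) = -1.43*n^5 + 0.48*n^4 - 6.83*n^3 - 1.26*n^2 - 1.85*n + 0.94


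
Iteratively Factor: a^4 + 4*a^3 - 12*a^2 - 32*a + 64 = (a - 2)*(a^3 + 6*a^2 - 32) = (a - 2)^2*(a^2 + 8*a + 16) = (a - 2)^2*(a + 4)*(a + 4)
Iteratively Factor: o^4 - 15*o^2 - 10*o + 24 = (o - 1)*(o^3 + o^2 - 14*o - 24) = (o - 1)*(o + 3)*(o^2 - 2*o - 8) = (o - 4)*(o - 1)*(o + 3)*(o + 2)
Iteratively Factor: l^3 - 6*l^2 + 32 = (l - 4)*(l^2 - 2*l - 8) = (l - 4)^2*(l + 2)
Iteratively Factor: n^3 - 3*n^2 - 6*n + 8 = (n - 4)*(n^2 + n - 2) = (n - 4)*(n - 1)*(n + 2)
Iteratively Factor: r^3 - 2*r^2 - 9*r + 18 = (r - 2)*(r^2 - 9) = (r - 2)*(r + 3)*(r - 3)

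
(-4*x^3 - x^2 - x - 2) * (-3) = 12*x^3 + 3*x^2 + 3*x + 6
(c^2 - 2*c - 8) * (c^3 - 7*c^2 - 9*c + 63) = c^5 - 9*c^4 - 3*c^3 + 137*c^2 - 54*c - 504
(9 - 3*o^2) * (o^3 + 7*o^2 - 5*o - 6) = -3*o^5 - 21*o^4 + 24*o^3 + 81*o^2 - 45*o - 54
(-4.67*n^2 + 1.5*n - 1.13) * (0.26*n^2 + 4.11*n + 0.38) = -1.2142*n^4 - 18.8037*n^3 + 4.0966*n^2 - 4.0743*n - 0.4294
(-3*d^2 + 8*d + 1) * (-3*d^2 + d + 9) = 9*d^4 - 27*d^3 - 22*d^2 + 73*d + 9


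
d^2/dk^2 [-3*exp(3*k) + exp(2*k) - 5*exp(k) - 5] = (-27*exp(2*k) + 4*exp(k) - 5)*exp(k)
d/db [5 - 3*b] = -3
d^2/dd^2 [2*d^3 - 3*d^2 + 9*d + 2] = 12*d - 6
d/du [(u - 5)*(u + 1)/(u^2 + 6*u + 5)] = 10/(u^2 + 10*u + 25)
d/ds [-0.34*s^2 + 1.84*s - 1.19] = 1.84 - 0.68*s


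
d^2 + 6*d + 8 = (d + 2)*(d + 4)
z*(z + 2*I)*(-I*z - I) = -I*z^3 + 2*z^2 - I*z^2 + 2*z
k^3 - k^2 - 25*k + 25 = (k - 5)*(k - 1)*(k + 5)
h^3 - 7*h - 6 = (h - 3)*(h + 1)*(h + 2)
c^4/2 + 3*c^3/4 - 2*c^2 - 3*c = c*(c/2 + 1)*(c - 2)*(c + 3/2)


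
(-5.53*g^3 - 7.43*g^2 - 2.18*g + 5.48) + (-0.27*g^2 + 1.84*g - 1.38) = -5.53*g^3 - 7.7*g^2 - 0.34*g + 4.1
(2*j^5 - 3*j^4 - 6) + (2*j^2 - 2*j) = 2*j^5 - 3*j^4 + 2*j^2 - 2*j - 6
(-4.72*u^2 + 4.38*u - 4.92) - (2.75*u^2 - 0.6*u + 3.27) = -7.47*u^2 + 4.98*u - 8.19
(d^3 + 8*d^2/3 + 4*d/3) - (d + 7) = d^3 + 8*d^2/3 + d/3 - 7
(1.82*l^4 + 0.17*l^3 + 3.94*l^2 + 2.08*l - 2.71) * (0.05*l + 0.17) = 0.091*l^5 + 0.3179*l^4 + 0.2259*l^3 + 0.7738*l^2 + 0.2181*l - 0.4607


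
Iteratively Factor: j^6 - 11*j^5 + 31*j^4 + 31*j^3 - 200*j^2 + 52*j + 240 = (j - 5)*(j^5 - 6*j^4 + j^3 + 36*j^2 - 20*j - 48) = (j - 5)*(j - 2)*(j^4 - 4*j^3 - 7*j^2 + 22*j + 24) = (j - 5)*(j - 4)*(j - 2)*(j^3 - 7*j - 6) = (j - 5)*(j - 4)*(j - 2)*(j + 1)*(j^2 - j - 6) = (j - 5)*(j - 4)*(j - 2)*(j + 1)*(j + 2)*(j - 3)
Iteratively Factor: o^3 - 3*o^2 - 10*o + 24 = (o - 2)*(o^2 - o - 12) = (o - 4)*(o - 2)*(o + 3)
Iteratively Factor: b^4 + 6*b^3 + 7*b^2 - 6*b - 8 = (b + 2)*(b^3 + 4*b^2 - b - 4) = (b - 1)*(b + 2)*(b^2 + 5*b + 4) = (b - 1)*(b + 2)*(b + 4)*(b + 1)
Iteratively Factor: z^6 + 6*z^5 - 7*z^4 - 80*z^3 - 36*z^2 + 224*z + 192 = (z + 4)*(z^5 + 2*z^4 - 15*z^3 - 20*z^2 + 44*z + 48) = (z + 1)*(z + 4)*(z^4 + z^3 - 16*z^2 - 4*z + 48) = (z - 3)*(z + 1)*(z + 4)*(z^3 + 4*z^2 - 4*z - 16) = (z - 3)*(z - 2)*(z + 1)*(z + 4)*(z^2 + 6*z + 8) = (z - 3)*(z - 2)*(z + 1)*(z + 2)*(z + 4)*(z + 4)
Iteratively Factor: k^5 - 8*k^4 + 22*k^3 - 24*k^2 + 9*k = (k - 3)*(k^4 - 5*k^3 + 7*k^2 - 3*k) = (k - 3)*(k - 1)*(k^3 - 4*k^2 + 3*k) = (k - 3)^2*(k - 1)*(k^2 - k) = k*(k - 3)^2*(k - 1)*(k - 1)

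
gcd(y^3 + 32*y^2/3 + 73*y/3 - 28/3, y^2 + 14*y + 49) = y + 7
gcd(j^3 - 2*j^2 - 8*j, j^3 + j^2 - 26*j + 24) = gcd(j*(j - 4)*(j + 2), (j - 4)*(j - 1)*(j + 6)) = j - 4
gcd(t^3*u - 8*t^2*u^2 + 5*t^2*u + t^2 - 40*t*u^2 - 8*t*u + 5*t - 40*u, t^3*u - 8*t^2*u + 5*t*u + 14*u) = 1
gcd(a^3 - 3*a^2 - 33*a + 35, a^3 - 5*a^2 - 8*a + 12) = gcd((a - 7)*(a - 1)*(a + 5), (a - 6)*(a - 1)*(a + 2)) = a - 1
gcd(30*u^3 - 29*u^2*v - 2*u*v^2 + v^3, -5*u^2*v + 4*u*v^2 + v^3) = 5*u^2 - 4*u*v - v^2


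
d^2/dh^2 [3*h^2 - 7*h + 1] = 6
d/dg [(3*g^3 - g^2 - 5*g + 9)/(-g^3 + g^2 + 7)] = (2*g^4 - 10*g^3 + 95*g^2 - 32*g - 35)/(g^6 - 2*g^5 + g^4 - 14*g^3 + 14*g^2 + 49)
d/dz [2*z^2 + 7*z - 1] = 4*z + 7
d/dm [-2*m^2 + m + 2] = 1 - 4*m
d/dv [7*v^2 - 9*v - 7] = 14*v - 9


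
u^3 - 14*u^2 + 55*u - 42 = (u - 7)*(u - 6)*(u - 1)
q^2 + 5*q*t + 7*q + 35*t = (q + 7)*(q + 5*t)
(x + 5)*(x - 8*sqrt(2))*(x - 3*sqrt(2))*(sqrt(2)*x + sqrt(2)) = sqrt(2)*x^4 - 22*x^3 + 6*sqrt(2)*x^3 - 132*x^2 + 53*sqrt(2)*x^2 - 110*x + 288*sqrt(2)*x + 240*sqrt(2)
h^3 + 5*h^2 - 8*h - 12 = (h - 2)*(h + 1)*(h + 6)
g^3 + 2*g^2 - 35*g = g*(g - 5)*(g + 7)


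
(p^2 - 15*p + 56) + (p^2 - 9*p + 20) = 2*p^2 - 24*p + 76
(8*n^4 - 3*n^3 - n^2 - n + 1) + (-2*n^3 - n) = 8*n^4 - 5*n^3 - n^2 - 2*n + 1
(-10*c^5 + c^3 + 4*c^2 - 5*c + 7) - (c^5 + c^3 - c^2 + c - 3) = -11*c^5 + 5*c^2 - 6*c + 10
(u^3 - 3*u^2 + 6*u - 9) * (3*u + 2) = 3*u^4 - 7*u^3 + 12*u^2 - 15*u - 18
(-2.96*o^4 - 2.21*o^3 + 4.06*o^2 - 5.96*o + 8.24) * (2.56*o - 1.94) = -7.5776*o^5 + 0.0847999999999995*o^4 + 14.681*o^3 - 23.134*o^2 + 32.6568*o - 15.9856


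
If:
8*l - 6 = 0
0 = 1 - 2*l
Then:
No Solution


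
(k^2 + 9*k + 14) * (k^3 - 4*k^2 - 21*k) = k^5 + 5*k^4 - 43*k^3 - 245*k^2 - 294*k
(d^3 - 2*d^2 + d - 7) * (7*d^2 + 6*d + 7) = 7*d^5 - 8*d^4 + 2*d^3 - 57*d^2 - 35*d - 49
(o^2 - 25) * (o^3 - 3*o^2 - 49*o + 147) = o^5 - 3*o^4 - 74*o^3 + 222*o^2 + 1225*o - 3675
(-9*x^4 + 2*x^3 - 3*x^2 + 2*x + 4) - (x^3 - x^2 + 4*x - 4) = -9*x^4 + x^3 - 2*x^2 - 2*x + 8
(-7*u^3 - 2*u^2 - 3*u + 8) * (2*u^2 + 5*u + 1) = -14*u^5 - 39*u^4 - 23*u^3 - u^2 + 37*u + 8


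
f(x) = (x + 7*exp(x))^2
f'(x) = (x + 7*exp(x))*(14*exp(x) + 2)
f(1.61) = 1341.73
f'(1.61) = 2638.78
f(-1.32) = 0.30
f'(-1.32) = 3.16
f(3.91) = 124752.12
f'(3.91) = 247448.60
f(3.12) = 26129.00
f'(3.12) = 51572.62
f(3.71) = 83918.35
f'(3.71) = 166266.60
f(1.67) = 1509.72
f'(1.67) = 2967.38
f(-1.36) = 0.19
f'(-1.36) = 2.44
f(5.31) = 2021406.04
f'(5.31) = 4030556.50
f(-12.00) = 144.00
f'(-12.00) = -24.00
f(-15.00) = 225.00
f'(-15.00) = -30.00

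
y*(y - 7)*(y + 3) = y^3 - 4*y^2 - 21*y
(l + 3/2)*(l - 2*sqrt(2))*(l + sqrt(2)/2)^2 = l^4 - sqrt(2)*l^3 + 3*l^3/2 - 7*l^2/2 - 3*sqrt(2)*l^2/2 - 21*l/4 - sqrt(2)*l - 3*sqrt(2)/2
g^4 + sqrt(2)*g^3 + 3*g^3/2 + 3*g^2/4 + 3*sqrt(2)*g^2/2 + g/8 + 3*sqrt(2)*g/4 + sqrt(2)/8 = (g + 1/2)^3*(g + sqrt(2))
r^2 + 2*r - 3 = (r - 1)*(r + 3)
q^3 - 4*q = q*(q - 2)*(q + 2)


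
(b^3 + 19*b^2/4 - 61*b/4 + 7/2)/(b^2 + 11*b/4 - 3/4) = (b^2 + 5*b - 14)/(b + 3)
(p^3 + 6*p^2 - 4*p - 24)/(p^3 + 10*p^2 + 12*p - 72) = (p + 2)/(p + 6)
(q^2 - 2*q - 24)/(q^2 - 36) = (q + 4)/(q + 6)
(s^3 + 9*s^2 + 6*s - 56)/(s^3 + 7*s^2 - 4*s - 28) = (s + 4)/(s + 2)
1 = 1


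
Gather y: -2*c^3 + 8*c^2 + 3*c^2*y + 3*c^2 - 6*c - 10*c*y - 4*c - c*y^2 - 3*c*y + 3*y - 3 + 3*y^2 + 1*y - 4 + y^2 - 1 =-2*c^3 + 11*c^2 - 10*c + y^2*(4 - c) + y*(3*c^2 - 13*c + 4) - 8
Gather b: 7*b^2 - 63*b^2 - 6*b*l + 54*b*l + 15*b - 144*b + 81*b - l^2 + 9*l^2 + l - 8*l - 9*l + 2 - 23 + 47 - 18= -56*b^2 + b*(48*l - 48) + 8*l^2 - 16*l + 8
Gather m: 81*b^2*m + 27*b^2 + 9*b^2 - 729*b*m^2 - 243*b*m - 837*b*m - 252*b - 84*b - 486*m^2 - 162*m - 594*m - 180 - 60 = 36*b^2 - 336*b + m^2*(-729*b - 486) + m*(81*b^2 - 1080*b - 756) - 240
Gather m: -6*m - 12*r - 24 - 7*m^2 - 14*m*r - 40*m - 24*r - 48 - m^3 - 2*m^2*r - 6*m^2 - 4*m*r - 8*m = -m^3 + m^2*(-2*r - 13) + m*(-18*r - 54) - 36*r - 72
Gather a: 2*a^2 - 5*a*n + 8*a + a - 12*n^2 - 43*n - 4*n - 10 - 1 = 2*a^2 + a*(9 - 5*n) - 12*n^2 - 47*n - 11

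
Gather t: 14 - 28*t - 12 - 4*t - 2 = -32*t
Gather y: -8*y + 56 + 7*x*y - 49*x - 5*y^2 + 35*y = -49*x - 5*y^2 + y*(7*x + 27) + 56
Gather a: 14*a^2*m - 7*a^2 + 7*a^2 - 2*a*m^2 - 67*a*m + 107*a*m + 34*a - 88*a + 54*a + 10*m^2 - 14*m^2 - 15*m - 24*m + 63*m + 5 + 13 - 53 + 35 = 14*a^2*m + a*(-2*m^2 + 40*m) - 4*m^2 + 24*m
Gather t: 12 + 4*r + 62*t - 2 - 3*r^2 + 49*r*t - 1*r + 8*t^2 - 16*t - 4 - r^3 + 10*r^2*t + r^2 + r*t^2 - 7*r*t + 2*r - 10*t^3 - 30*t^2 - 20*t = -r^3 - 2*r^2 + 5*r - 10*t^3 + t^2*(r - 22) + t*(10*r^2 + 42*r + 26) + 6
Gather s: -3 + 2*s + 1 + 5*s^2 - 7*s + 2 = 5*s^2 - 5*s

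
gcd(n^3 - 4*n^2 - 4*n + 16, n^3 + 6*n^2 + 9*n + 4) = 1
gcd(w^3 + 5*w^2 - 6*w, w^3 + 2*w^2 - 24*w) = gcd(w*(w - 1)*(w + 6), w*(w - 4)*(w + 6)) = w^2 + 6*w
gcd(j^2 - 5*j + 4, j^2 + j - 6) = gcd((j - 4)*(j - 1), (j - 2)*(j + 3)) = 1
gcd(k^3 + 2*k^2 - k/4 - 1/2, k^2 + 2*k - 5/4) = k - 1/2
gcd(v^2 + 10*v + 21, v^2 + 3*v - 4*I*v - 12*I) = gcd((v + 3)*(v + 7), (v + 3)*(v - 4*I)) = v + 3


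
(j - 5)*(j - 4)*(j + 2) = j^3 - 7*j^2 + 2*j + 40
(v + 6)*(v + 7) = v^2 + 13*v + 42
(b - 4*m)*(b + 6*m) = b^2 + 2*b*m - 24*m^2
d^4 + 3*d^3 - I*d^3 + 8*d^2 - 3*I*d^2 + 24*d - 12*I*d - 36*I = (d + 3)*(d - 2*I)^2*(d + 3*I)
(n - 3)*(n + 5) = n^2 + 2*n - 15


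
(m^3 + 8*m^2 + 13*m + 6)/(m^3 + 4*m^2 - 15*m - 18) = (m + 1)/(m - 3)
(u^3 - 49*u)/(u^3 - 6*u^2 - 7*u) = (u + 7)/(u + 1)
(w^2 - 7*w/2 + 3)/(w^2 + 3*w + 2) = (w^2 - 7*w/2 + 3)/(w^2 + 3*w + 2)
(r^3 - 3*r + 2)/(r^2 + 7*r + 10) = (r^2 - 2*r + 1)/(r + 5)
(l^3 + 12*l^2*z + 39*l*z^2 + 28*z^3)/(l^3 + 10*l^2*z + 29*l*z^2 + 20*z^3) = (l + 7*z)/(l + 5*z)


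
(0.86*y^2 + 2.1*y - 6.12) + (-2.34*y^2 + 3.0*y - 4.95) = -1.48*y^2 + 5.1*y - 11.07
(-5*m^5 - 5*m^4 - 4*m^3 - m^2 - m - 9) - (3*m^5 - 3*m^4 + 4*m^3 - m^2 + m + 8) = -8*m^5 - 2*m^4 - 8*m^3 - 2*m - 17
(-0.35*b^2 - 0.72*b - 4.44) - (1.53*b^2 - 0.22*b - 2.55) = -1.88*b^2 - 0.5*b - 1.89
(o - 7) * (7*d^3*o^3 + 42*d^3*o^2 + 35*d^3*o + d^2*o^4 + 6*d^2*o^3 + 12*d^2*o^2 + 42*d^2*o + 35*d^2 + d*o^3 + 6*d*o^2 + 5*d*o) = 7*d^3*o^4 - 7*d^3*o^3 - 259*d^3*o^2 - 245*d^3*o + d^2*o^5 - d^2*o^4 - 30*d^2*o^3 - 42*d^2*o^2 - 259*d^2*o - 245*d^2 + d*o^4 - d*o^3 - 37*d*o^2 - 35*d*o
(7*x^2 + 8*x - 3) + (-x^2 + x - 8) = 6*x^2 + 9*x - 11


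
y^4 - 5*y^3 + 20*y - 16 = (y - 4)*(y - 2)*(y - 1)*(y + 2)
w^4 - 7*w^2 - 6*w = w*(w - 3)*(w + 1)*(w + 2)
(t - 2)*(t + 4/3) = t^2 - 2*t/3 - 8/3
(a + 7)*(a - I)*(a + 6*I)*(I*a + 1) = I*a^4 - 4*a^3 + 7*I*a^3 - 28*a^2 + 11*I*a^2 + 6*a + 77*I*a + 42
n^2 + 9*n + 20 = (n + 4)*(n + 5)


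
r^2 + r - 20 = (r - 4)*(r + 5)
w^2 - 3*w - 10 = (w - 5)*(w + 2)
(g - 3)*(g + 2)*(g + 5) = g^3 + 4*g^2 - 11*g - 30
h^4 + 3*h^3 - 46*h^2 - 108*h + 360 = (h - 6)*(h - 2)*(h + 5)*(h + 6)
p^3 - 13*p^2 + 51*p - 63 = (p - 7)*(p - 3)^2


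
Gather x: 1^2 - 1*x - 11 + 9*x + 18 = 8*x + 8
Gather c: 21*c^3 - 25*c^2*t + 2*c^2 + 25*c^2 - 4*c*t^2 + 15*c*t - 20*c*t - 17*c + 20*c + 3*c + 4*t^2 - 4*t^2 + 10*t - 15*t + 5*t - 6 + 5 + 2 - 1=21*c^3 + c^2*(27 - 25*t) + c*(-4*t^2 - 5*t + 6)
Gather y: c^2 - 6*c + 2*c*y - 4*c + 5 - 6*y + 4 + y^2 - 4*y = c^2 - 10*c + y^2 + y*(2*c - 10) + 9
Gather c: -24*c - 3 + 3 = -24*c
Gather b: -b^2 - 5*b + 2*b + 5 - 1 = -b^2 - 3*b + 4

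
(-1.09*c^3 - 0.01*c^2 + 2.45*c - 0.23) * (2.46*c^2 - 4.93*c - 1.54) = -2.6814*c^5 + 5.3491*c^4 + 7.7549*c^3 - 12.6289*c^2 - 2.6391*c + 0.3542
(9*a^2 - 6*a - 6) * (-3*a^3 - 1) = -27*a^5 + 18*a^4 + 18*a^3 - 9*a^2 + 6*a + 6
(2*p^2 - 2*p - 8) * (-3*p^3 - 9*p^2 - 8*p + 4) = -6*p^5 - 12*p^4 + 26*p^3 + 96*p^2 + 56*p - 32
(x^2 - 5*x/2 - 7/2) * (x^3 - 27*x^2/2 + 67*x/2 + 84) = x^5 - 16*x^4 + 255*x^3/4 + 95*x^2/2 - 1309*x/4 - 294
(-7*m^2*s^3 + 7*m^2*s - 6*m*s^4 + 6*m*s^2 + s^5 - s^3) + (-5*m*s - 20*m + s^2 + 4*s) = -7*m^2*s^3 + 7*m^2*s - 6*m*s^4 + 6*m*s^2 - 5*m*s - 20*m + s^5 - s^3 + s^2 + 4*s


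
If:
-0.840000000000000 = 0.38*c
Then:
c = -2.21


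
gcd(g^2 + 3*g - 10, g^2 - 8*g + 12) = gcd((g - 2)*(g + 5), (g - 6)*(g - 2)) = g - 2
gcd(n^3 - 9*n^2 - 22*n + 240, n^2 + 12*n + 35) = n + 5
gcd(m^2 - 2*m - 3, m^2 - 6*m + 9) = m - 3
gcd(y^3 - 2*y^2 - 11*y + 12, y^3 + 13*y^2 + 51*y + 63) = y + 3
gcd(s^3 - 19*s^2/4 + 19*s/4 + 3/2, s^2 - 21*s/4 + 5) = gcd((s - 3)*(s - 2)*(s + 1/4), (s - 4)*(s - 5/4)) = 1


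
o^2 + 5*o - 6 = (o - 1)*(o + 6)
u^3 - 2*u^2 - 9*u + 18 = (u - 3)*(u - 2)*(u + 3)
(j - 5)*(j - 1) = j^2 - 6*j + 5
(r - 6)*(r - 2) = r^2 - 8*r + 12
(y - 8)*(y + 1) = y^2 - 7*y - 8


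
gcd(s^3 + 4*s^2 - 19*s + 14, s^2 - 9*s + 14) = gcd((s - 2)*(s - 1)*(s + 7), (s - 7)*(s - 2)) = s - 2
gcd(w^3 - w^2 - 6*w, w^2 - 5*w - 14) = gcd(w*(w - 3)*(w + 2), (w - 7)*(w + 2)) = w + 2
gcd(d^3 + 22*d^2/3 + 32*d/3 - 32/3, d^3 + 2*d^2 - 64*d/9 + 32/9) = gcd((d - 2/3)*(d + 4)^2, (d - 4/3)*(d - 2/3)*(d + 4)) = d^2 + 10*d/3 - 8/3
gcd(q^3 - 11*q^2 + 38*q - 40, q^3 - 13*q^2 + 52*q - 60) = q^2 - 7*q + 10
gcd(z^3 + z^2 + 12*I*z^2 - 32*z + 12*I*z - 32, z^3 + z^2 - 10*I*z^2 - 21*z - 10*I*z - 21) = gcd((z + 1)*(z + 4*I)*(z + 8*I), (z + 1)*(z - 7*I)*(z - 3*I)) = z + 1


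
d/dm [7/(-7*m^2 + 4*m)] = 14*(7*m - 2)/(m^2*(7*m - 4)^2)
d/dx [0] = 0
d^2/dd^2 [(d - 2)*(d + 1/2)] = 2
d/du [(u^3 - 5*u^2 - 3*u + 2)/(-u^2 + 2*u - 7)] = (-u^4 + 4*u^3 - 34*u^2 + 74*u + 17)/(u^4 - 4*u^3 + 18*u^2 - 28*u + 49)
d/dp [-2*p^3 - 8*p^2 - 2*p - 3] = -6*p^2 - 16*p - 2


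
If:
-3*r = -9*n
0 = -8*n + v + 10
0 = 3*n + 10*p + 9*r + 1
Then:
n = v/8 + 5/4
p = -3*v/8 - 77/20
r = 3*v/8 + 15/4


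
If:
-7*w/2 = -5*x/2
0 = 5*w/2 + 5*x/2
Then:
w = 0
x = 0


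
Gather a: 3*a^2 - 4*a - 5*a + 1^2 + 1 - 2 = 3*a^2 - 9*a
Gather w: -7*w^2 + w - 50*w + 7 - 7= -7*w^2 - 49*w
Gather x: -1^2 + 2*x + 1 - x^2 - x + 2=-x^2 + x + 2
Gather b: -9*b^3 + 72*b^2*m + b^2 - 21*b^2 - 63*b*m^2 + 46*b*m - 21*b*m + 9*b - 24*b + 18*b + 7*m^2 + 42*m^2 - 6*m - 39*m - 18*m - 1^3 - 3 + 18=-9*b^3 + b^2*(72*m - 20) + b*(-63*m^2 + 25*m + 3) + 49*m^2 - 63*m + 14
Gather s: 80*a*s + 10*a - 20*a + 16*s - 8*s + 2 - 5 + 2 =-10*a + s*(80*a + 8) - 1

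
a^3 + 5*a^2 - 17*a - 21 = (a - 3)*(a + 1)*(a + 7)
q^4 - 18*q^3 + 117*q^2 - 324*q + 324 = (q - 6)^2*(q - 3)^2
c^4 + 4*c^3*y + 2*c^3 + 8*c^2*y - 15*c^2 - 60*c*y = c*(c - 3)*(c + 5)*(c + 4*y)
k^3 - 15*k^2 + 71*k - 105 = (k - 7)*(k - 5)*(k - 3)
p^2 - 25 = (p - 5)*(p + 5)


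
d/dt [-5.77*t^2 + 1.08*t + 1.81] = 1.08 - 11.54*t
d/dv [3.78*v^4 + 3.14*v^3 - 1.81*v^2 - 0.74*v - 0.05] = 15.12*v^3 + 9.42*v^2 - 3.62*v - 0.74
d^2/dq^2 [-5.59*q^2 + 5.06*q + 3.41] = -11.1800000000000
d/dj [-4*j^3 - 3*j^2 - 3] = 6*j*(-2*j - 1)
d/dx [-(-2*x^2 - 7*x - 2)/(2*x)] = 1 - 1/x^2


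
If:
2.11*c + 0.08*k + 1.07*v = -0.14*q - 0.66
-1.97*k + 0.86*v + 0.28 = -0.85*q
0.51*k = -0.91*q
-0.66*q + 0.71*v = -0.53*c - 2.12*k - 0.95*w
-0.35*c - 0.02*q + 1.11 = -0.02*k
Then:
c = 2.98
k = -2.17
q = 1.21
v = -6.49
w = 8.86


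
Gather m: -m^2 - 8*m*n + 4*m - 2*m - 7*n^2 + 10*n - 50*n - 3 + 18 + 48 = -m^2 + m*(2 - 8*n) - 7*n^2 - 40*n + 63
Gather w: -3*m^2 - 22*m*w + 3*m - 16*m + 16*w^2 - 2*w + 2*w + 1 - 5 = -3*m^2 - 22*m*w - 13*m + 16*w^2 - 4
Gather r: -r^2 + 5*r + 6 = -r^2 + 5*r + 6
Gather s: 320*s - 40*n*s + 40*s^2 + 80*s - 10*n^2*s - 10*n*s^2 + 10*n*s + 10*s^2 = s^2*(50 - 10*n) + s*(-10*n^2 - 30*n + 400)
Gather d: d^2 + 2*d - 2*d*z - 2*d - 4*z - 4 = d^2 - 2*d*z - 4*z - 4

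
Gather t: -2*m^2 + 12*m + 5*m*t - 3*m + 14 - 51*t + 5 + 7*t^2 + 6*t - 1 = -2*m^2 + 9*m + 7*t^2 + t*(5*m - 45) + 18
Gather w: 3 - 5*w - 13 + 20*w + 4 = 15*w - 6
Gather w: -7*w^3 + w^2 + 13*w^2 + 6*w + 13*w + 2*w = -7*w^3 + 14*w^2 + 21*w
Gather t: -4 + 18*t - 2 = 18*t - 6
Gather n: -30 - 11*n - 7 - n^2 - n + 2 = -n^2 - 12*n - 35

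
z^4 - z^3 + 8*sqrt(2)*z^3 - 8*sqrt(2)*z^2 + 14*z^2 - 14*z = z*(z - 1)*(z + sqrt(2))*(z + 7*sqrt(2))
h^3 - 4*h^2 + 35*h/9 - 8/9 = (h - 8/3)*(h - 1)*(h - 1/3)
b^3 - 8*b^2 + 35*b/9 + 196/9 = (b - 7)*(b - 7/3)*(b + 4/3)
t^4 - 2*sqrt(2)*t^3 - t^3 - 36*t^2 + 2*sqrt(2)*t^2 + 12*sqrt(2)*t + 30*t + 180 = (t - 3)*(t + 2)*(t - 5*sqrt(2))*(t + 3*sqrt(2))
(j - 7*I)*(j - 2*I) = j^2 - 9*I*j - 14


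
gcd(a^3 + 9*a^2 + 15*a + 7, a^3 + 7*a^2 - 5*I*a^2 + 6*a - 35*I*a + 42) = a + 7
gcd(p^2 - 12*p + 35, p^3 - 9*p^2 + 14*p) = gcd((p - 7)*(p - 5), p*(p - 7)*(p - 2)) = p - 7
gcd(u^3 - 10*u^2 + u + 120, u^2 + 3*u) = u + 3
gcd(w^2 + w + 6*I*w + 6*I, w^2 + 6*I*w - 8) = 1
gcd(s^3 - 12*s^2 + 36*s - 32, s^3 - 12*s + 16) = s^2 - 4*s + 4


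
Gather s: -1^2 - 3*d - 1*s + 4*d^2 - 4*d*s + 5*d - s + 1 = 4*d^2 + 2*d + s*(-4*d - 2)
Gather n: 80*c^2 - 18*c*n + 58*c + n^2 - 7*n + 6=80*c^2 + 58*c + n^2 + n*(-18*c - 7) + 6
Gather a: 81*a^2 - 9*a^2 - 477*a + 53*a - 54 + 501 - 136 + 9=72*a^2 - 424*a + 320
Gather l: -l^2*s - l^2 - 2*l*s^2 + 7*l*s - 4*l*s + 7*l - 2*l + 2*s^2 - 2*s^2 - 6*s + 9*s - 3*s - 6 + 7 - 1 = l^2*(-s - 1) + l*(-2*s^2 + 3*s + 5)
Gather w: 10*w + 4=10*w + 4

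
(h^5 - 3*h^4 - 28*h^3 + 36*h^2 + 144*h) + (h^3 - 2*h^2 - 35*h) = h^5 - 3*h^4 - 27*h^3 + 34*h^2 + 109*h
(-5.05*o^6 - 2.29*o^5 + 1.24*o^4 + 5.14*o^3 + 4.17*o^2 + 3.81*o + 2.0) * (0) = 0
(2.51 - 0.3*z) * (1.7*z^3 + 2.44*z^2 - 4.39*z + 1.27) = -0.51*z^4 + 3.535*z^3 + 7.4414*z^2 - 11.3999*z + 3.1877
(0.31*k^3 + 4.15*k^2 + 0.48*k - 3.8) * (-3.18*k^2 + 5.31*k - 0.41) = -0.9858*k^5 - 11.5509*k^4 + 20.383*k^3 + 12.9313*k^2 - 20.3748*k + 1.558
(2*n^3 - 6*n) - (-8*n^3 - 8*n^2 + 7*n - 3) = 10*n^3 + 8*n^2 - 13*n + 3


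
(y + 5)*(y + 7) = y^2 + 12*y + 35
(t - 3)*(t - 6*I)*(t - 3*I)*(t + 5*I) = t^4 - 3*t^3 - 4*I*t^3 + 27*t^2 + 12*I*t^2 - 81*t - 90*I*t + 270*I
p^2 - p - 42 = (p - 7)*(p + 6)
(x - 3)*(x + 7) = x^2 + 4*x - 21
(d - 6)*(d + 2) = d^2 - 4*d - 12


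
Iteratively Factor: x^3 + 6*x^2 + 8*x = (x)*(x^2 + 6*x + 8) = x*(x + 4)*(x + 2)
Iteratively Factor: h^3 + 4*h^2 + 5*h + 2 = (h + 1)*(h^2 + 3*h + 2) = (h + 1)*(h + 2)*(h + 1)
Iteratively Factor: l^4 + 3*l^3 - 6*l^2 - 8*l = (l + 1)*(l^3 + 2*l^2 - 8*l) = (l - 2)*(l + 1)*(l^2 + 4*l) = (l - 2)*(l + 1)*(l + 4)*(l)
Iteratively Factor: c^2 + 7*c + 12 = (c + 3)*(c + 4)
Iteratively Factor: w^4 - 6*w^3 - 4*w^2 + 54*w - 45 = (w - 5)*(w^3 - w^2 - 9*w + 9) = (w - 5)*(w - 3)*(w^2 + 2*w - 3) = (w - 5)*(w - 3)*(w + 3)*(w - 1)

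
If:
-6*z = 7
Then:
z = -7/6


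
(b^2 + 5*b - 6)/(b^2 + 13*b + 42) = (b - 1)/(b + 7)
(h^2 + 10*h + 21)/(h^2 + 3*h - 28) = (h + 3)/(h - 4)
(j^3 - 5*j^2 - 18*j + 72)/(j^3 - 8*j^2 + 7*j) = (j^3 - 5*j^2 - 18*j + 72)/(j*(j^2 - 8*j + 7))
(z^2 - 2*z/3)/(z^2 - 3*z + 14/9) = 3*z/(3*z - 7)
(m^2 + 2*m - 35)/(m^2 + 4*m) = (m^2 + 2*m - 35)/(m*(m + 4))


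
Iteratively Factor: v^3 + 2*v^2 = (v)*(v^2 + 2*v) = v^2*(v + 2)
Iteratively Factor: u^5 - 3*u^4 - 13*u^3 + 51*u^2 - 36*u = (u - 3)*(u^4 - 13*u^2 + 12*u) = (u - 3)*(u - 1)*(u^3 + u^2 - 12*u) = u*(u - 3)*(u - 1)*(u^2 + u - 12) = u*(u - 3)^2*(u - 1)*(u + 4)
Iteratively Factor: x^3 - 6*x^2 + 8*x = (x)*(x^2 - 6*x + 8) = x*(x - 4)*(x - 2)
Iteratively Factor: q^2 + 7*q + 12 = (q + 3)*(q + 4)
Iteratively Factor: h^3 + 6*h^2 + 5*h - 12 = (h - 1)*(h^2 + 7*h + 12) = (h - 1)*(h + 3)*(h + 4)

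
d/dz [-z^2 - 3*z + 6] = -2*z - 3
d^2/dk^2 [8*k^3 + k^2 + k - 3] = 48*k + 2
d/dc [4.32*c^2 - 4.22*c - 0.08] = 8.64*c - 4.22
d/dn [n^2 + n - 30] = 2*n + 1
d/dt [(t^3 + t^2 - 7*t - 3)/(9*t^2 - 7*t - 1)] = (9*t^4 - 14*t^3 + 53*t^2 + 52*t - 14)/(81*t^4 - 126*t^3 + 31*t^2 + 14*t + 1)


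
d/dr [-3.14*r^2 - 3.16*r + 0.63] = -6.28*r - 3.16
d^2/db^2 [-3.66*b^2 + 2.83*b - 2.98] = -7.32000000000000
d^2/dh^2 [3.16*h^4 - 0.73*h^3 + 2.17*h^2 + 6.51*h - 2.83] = 37.92*h^2 - 4.38*h + 4.34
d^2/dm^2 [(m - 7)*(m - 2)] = 2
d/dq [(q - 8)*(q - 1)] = 2*q - 9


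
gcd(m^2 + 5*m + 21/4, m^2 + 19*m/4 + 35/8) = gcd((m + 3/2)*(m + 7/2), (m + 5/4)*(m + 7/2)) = m + 7/2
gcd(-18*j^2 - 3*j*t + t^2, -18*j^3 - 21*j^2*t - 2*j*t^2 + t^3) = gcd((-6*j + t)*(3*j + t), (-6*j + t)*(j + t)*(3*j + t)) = -18*j^2 - 3*j*t + t^2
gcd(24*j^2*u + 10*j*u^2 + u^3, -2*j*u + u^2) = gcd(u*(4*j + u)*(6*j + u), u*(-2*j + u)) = u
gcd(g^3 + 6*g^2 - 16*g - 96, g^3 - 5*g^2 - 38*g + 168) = g^2 + 2*g - 24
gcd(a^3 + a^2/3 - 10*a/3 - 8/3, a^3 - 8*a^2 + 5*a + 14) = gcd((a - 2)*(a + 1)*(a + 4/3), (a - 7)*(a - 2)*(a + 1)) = a^2 - a - 2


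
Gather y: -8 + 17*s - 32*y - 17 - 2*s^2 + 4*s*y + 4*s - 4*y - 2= -2*s^2 + 21*s + y*(4*s - 36) - 27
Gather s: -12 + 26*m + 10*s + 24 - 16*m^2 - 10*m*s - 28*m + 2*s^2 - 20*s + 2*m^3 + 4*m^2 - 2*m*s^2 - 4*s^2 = 2*m^3 - 12*m^2 - 2*m + s^2*(-2*m - 2) + s*(-10*m - 10) + 12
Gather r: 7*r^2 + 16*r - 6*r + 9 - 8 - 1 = 7*r^2 + 10*r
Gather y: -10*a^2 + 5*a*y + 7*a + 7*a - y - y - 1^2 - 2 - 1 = -10*a^2 + 14*a + y*(5*a - 2) - 4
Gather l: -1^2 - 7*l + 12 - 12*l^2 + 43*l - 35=-12*l^2 + 36*l - 24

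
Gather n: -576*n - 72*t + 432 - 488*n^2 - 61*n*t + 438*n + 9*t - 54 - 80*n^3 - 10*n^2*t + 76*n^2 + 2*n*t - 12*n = -80*n^3 + n^2*(-10*t - 412) + n*(-59*t - 150) - 63*t + 378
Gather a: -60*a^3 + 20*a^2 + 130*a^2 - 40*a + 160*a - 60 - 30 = -60*a^3 + 150*a^2 + 120*a - 90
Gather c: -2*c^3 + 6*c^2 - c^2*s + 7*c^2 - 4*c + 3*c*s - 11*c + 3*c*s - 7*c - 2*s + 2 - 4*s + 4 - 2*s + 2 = -2*c^3 + c^2*(13 - s) + c*(6*s - 22) - 8*s + 8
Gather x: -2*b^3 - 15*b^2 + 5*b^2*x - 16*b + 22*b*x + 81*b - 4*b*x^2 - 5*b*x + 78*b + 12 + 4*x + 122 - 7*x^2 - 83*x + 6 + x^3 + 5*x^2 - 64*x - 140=-2*b^3 - 15*b^2 + 143*b + x^3 + x^2*(-4*b - 2) + x*(5*b^2 + 17*b - 143)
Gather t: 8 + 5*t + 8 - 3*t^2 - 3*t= -3*t^2 + 2*t + 16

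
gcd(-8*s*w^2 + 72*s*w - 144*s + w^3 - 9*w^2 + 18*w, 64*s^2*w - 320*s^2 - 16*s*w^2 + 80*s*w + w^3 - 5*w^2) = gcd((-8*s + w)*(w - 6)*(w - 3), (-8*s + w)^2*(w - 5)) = 8*s - w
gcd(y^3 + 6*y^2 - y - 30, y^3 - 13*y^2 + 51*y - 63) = 1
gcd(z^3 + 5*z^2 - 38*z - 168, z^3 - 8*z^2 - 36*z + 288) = z - 6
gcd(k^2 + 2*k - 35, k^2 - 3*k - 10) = k - 5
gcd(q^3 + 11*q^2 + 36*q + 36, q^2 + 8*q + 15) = q + 3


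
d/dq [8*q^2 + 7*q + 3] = 16*q + 7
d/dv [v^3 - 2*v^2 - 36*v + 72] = 3*v^2 - 4*v - 36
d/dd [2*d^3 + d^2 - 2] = 2*d*(3*d + 1)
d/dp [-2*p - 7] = -2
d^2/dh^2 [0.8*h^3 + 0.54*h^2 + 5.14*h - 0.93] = 4.8*h + 1.08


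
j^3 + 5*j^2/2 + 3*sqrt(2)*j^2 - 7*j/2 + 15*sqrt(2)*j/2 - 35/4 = (j + 5/2)*(j - sqrt(2)/2)*(j + 7*sqrt(2)/2)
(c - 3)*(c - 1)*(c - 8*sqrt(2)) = c^3 - 8*sqrt(2)*c^2 - 4*c^2 + 3*c + 32*sqrt(2)*c - 24*sqrt(2)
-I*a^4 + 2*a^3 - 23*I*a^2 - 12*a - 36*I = (a - 3*I)*(a - 2*I)*(a + 6*I)*(-I*a + 1)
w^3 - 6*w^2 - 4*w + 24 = (w - 6)*(w - 2)*(w + 2)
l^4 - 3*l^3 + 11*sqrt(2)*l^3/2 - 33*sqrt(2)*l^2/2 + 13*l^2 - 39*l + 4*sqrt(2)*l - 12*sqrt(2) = (l - 3)*(l + sqrt(2)/2)*(l + sqrt(2))*(l + 4*sqrt(2))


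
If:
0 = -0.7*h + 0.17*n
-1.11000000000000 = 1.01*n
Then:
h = -0.27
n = -1.10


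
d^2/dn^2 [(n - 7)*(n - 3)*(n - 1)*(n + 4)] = 12*n^2 - 42*n - 26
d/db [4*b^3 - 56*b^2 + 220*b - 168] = 12*b^2 - 112*b + 220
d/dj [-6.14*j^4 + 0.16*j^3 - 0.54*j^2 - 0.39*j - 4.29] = -24.56*j^3 + 0.48*j^2 - 1.08*j - 0.39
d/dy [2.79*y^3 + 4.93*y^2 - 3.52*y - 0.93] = 8.37*y^2 + 9.86*y - 3.52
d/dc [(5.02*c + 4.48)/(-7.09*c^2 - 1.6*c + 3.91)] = (35.5918*c^2 + 63.5264*c + 26.7962)/(50.2681*c^4 + 22.688*c^3 - 52.8838*c^2 - 12.512*c + 15.2881)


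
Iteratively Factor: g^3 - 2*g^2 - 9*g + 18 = (g - 3)*(g^2 + g - 6) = (g - 3)*(g + 3)*(g - 2)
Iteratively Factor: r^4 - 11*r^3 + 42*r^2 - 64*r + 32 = (r - 4)*(r^3 - 7*r^2 + 14*r - 8) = (r - 4)*(r - 2)*(r^2 - 5*r + 4) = (r - 4)*(r - 2)*(r - 1)*(r - 4)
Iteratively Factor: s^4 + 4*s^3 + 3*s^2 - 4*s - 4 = (s + 1)*(s^3 + 3*s^2 - 4) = (s + 1)*(s + 2)*(s^2 + s - 2) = (s + 1)*(s + 2)^2*(s - 1)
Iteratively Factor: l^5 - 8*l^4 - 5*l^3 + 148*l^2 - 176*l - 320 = (l - 4)*(l^4 - 4*l^3 - 21*l^2 + 64*l + 80) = (l - 4)*(l + 1)*(l^3 - 5*l^2 - 16*l + 80) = (l - 5)*(l - 4)*(l + 1)*(l^2 - 16) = (l - 5)*(l - 4)*(l + 1)*(l + 4)*(l - 4)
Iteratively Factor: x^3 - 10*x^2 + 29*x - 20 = (x - 1)*(x^2 - 9*x + 20) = (x - 4)*(x - 1)*(x - 5)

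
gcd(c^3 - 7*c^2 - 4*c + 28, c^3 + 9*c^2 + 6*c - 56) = c - 2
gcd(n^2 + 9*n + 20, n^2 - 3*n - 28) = n + 4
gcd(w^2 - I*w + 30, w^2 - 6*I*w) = w - 6*I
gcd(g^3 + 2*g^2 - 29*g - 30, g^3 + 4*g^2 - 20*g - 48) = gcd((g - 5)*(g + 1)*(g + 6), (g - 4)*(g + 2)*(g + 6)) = g + 6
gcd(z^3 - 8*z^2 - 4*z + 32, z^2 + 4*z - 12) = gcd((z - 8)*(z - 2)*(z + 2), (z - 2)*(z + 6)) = z - 2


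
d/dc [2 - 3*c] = -3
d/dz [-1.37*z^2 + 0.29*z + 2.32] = 0.29 - 2.74*z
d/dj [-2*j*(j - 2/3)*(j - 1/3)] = -6*j^2 + 4*j - 4/9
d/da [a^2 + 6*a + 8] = 2*a + 6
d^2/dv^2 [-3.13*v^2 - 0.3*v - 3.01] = -6.26000000000000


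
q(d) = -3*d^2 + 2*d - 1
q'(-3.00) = 20.00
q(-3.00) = -34.00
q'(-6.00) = 38.00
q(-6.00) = -121.00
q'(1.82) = -8.92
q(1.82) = -7.30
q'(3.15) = -16.90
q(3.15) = -24.47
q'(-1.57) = 11.42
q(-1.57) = -11.53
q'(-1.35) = 10.10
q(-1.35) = -9.17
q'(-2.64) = 17.84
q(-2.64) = -27.19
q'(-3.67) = 24.02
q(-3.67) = -48.75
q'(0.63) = -1.78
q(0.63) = -0.93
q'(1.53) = -7.18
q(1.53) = -4.96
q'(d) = 2 - 6*d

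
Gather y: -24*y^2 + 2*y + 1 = -24*y^2 + 2*y + 1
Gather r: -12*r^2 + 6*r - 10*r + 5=-12*r^2 - 4*r + 5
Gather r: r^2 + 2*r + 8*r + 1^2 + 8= r^2 + 10*r + 9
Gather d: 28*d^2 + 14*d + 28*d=28*d^2 + 42*d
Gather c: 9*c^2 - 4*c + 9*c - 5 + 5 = 9*c^2 + 5*c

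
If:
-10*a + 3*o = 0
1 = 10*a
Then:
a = 1/10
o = 1/3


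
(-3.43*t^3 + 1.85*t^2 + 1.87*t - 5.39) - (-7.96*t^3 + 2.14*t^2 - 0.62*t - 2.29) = 4.53*t^3 - 0.29*t^2 + 2.49*t - 3.1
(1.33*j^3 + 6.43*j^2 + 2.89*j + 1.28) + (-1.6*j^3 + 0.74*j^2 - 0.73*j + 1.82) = -0.27*j^3 + 7.17*j^2 + 2.16*j + 3.1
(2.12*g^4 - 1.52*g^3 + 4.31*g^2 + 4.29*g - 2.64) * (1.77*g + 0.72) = 3.7524*g^5 - 1.164*g^4 + 6.5343*g^3 + 10.6965*g^2 - 1.584*g - 1.9008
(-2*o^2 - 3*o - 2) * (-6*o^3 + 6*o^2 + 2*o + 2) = 12*o^5 + 6*o^4 - 10*o^3 - 22*o^2 - 10*o - 4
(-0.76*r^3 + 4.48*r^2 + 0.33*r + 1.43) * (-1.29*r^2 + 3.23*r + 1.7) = 0.9804*r^5 - 8.234*r^4 + 12.7527*r^3 + 6.8372*r^2 + 5.1799*r + 2.431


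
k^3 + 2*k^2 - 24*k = k*(k - 4)*(k + 6)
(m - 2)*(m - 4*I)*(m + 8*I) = m^3 - 2*m^2 + 4*I*m^2 + 32*m - 8*I*m - 64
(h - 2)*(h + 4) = h^2 + 2*h - 8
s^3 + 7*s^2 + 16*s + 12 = (s + 2)^2*(s + 3)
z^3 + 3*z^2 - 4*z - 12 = (z - 2)*(z + 2)*(z + 3)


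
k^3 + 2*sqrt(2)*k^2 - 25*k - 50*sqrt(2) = (k - 5)*(k + 5)*(k + 2*sqrt(2))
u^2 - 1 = (u - 1)*(u + 1)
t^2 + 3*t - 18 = (t - 3)*(t + 6)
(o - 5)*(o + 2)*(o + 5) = o^3 + 2*o^2 - 25*o - 50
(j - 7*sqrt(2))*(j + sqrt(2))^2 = j^3 - 5*sqrt(2)*j^2 - 26*j - 14*sqrt(2)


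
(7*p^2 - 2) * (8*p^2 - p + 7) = 56*p^4 - 7*p^3 + 33*p^2 + 2*p - 14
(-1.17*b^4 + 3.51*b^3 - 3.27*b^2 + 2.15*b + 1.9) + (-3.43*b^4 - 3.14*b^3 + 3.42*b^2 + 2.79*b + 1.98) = -4.6*b^4 + 0.37*b^3 + 0.15*b^2 + 4.94*b + 3.88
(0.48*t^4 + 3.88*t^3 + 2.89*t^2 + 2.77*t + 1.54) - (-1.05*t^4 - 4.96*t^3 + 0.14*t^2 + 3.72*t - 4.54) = 1.53*t^4 + 8.84*t^3 + 2.75*t^2 - 0.95*t + 6.08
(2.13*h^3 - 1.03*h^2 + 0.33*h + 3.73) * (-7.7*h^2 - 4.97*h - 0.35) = -16.401*h^5 - 2.6551*h^4 + 1.8326*h^3 - 30.0006*h^2 - 18.6536*h - 1.3055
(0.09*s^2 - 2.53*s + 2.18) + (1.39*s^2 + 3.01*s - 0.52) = 1.48*s^2 + 0.48*s + 1.66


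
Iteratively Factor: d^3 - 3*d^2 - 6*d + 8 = (d - 4)*(d^2 + d - 2) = (d - 4)*(d + 2)*(d - 1)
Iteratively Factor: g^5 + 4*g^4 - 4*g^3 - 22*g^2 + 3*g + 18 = (g + 1)*(g^4 + 3*g^3 - 7*g^2 - 15*g + 18) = (g + 1)*(g + 3)*(g^3 - 7*g + 6) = (g - 2)*(g + 1)*(g + 3)*(g^2 + 2*g - 3) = (g - 2)*(g - 1)*(g + 1)*(g + 3)*(g + 3)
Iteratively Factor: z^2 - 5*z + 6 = (z - 2)*(z - 3)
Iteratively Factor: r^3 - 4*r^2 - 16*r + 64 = (r - 4)*(r^2 - 16) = (r - 4)*(r + 4)*(r - 4)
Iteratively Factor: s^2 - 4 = (s + 2)*(s - 2)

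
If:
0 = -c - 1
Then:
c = -1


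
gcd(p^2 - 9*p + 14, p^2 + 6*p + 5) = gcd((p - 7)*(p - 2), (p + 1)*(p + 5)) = 1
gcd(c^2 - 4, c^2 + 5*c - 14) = c - 2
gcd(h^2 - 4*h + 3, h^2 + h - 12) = h - 3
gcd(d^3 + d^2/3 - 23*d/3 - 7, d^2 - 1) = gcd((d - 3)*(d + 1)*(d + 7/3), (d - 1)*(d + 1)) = d + 1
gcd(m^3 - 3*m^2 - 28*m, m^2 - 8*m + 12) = 1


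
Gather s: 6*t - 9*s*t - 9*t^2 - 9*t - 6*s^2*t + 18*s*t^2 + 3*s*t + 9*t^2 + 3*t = -6*s^2*t + s*(18*t^2 - 6*t)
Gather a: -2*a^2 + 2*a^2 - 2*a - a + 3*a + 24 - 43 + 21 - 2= 0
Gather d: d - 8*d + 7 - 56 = -7*d - 49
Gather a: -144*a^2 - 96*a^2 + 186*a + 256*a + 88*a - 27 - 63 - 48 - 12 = -240*a^2 + 530*a - 150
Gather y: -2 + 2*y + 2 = 2*y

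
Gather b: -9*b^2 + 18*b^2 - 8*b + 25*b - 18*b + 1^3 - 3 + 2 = 9*b^2 - b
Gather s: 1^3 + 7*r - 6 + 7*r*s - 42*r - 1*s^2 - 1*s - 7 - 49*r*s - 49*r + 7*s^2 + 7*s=-84*r + 6*s^2 + s*(6 - 42*r) - 12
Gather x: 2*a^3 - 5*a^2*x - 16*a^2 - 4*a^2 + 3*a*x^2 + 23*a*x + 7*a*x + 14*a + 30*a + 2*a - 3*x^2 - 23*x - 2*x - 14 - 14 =2*a^3 - 20*a^2 + 46*a + x^2*(3*a - 3) + x*(-5*a^2 + 30*a - 25) - 28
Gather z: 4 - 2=2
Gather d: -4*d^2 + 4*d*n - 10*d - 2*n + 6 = -4*d^2 + d*(4*n - 10) - 2*n + 6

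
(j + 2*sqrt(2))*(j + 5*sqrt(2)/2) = j^2 + 9*sqrt(2)*j/2 + 10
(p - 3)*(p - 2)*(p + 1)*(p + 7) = p^4 + 3*p^3 - 27*p^2 + 13*p + 42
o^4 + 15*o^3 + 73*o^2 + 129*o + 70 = (o + 1)*(o + 2)*(o + 5)*(o + 7)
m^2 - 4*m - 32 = (m - 8)*(m + 4)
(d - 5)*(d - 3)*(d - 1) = d^3 - 9*d^2 + 23*d - 15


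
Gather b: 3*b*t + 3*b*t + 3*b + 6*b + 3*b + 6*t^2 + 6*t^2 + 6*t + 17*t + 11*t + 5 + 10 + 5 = b*(6*t + 12) + 12*t^2 + 34*t + 20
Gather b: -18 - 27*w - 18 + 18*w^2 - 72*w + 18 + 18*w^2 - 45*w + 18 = 36*w^2 - 144*w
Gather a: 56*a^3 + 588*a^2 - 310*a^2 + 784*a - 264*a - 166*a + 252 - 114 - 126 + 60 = 56*a^3 + 278*a^2 + 354*a + 72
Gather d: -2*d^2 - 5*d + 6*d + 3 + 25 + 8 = -2*d^2 + d + 36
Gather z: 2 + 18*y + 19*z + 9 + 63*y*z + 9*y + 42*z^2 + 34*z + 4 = 27*y + 42*z^2 + z*(63*y + 53) + 15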